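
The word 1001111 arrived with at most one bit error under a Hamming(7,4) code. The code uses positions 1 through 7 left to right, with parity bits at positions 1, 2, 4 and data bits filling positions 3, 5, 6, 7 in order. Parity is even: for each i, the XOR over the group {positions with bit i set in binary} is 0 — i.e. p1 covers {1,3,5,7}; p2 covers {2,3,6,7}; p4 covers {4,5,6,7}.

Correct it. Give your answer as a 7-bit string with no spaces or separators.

s1 (pos 1,3,5,7): 1⊕0⊕1⊕1 = 1
s2 (pos 2,3,6,7): 0⊕0⊕1⊕1 = 0
s4 (pos 4,5,6,7): 1⊕1⊕1⊕1 = 0
Syndrome s4…s1 = 001 → error at position 1.
Flip position 1: 1001111 → 0001111

0001111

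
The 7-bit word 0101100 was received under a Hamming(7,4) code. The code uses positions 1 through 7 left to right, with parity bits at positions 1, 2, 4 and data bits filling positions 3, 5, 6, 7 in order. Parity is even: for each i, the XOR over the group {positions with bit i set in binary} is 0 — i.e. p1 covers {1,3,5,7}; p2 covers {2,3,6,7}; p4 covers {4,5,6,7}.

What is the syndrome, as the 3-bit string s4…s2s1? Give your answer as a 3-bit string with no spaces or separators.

011

s1 (pos 1,3,5,7): 0⊕0⊕1⊕0 = 1
s2 (pos 2,3,6,7): 1⊕0⊕0⊕0 = 1
s4 (pos 4,5,6,7): 1⊕1⊕0⊕0 = 0
Syndrome s4…s1 = 011 → error at position 3.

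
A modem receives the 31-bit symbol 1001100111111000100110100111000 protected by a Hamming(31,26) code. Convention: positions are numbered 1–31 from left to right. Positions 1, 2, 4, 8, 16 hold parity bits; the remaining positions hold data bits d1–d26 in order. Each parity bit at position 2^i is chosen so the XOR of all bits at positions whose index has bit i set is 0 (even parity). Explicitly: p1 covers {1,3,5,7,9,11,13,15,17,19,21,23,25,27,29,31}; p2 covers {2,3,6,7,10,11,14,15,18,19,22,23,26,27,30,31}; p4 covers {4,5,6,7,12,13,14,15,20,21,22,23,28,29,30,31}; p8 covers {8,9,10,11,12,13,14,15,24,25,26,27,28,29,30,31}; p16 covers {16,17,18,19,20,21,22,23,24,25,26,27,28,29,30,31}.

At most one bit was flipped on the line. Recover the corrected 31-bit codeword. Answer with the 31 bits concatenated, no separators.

1001100111111000100110100101000

s1 (pos 1,3,5,7,9,11,13,15,17,19,21,23,25,27,29,31): 1⊕0⊕1⊕0⊕1⊕1⊕1⊕0⊕1⊕0⊕1⊕1⊕0⊕1⊕0⊕0 = 1
s2 (pos 2,3,6,7,10,11,14,15,18,19,22,23,26,27,30,31): 0⊕0⊕0⊕0⊕1⊕1⊕0⊕0⊕0⊕0⊕0⊕1⊕1⊕1⊕0⊕0 = 1
s4 (pos 4,5,6,7,12,13,14,15,20,21,22,23,28,29,30,31): 1⊕1⊕0⊕0⊕1⊕1⊕0⊕0⊕1⊕1⊕0⊕1⊕1⊕0⊕0⊕0 = 0
s8 (pos 8,9,10,11,12,13,14,15,24,25,26,27,28,29,30,31): 1⊕1⊕1⊕1⊕1⊕1⊕0⊕0⊕0⊕0⊕1⊕1⊕1⊕0⊕0⊕0 = 1
s16 (pos 16,17,18,19,20,21,22,23,24,25,26,27,28,29,30,31): 0⊕1⊕0⊕0⊕1⊕1⊕0⊕1⊕0⊕0⊕1⊕1⊕1⊕0⊕0⊕0 = 1
Syndrome s16…s1 = 11011 → error at position 27.
Flip position 27: 1001100111111000100110100111000 → 1001100111111000100110100101000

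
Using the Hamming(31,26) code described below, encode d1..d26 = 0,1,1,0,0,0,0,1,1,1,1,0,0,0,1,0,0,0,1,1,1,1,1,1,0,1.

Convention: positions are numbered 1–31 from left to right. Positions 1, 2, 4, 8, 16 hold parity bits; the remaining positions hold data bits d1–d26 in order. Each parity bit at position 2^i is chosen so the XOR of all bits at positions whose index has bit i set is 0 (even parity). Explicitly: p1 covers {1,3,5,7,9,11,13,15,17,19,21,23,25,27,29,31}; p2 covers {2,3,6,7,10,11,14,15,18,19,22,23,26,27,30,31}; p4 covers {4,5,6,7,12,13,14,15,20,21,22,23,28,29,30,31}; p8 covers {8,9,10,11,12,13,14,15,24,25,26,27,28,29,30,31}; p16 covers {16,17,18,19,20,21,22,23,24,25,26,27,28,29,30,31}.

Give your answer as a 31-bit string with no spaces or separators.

1000110100011110000100011111101

Place data at non-parity positions: p1 p2 0 p4 1 1 0 p8 0 0 0 1 1 1 1 p16 0 0 0 1 0 0 0 1 1 1 1 1 1 0 1
p1 (pos 1,3,5,7,9,11,13,15,17,19,21,23,25,27,29,31): XOR of data positions = 0⊕1⊕0⊕0⊕0⊕1⊕1⊕0⊕0⊕0⊕0⊕1⊕1⊕1⊕1 = 1
p2 (pos 2,3,6,7,10,11,14,15,18,19,22,23,26,27,30,31): XOR of data positions = 0⊕1⊕0⊕0⊕0⊕1⊕1⊕0⊕0⊕0⊕0⊕1⊕1⊕0⊕1 = 0
p4 (pos 4,5,6,7,12,13,14,15,20,21,22,23,28,29,30,31): XOR of data positions = 1⊕1⊕0⊕1⊕1⊕1⊕1⊕1⊕0⊕0⊕0⊕1⊕1⊕0⊕1 = 0
p8 (pos 8,9,10,11,12,13,14,15,24,25,26,27,28,29,30,31): XOR of data positions = 0⊕0⊕0⊕1⊕1⊕1⊕1⊕1⊕1⊕1⊕1⊕1⊕1⊕0⊕1 = 1
p16 (pos 16,17,18,19,20,21,22,23,24,25,26,27,28,29,30,31): XOR of data positions = 0⊕0⊕0⊕1⊕0⊕0⊕0⊕1⊕1⊕1⊕1⊕1⊕1⊕0⊕1 = 0
Codeword: 1000110100011110000100011111101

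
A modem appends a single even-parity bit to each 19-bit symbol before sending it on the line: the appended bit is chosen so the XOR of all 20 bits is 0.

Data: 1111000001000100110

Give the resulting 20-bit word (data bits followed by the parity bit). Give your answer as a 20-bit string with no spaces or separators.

XOR of the 19 data bits: 1⊕1⊕1⊕1⊕0⊕0⊕0⊕0⊕0⊕1⊕0⊕0⊕0⊕1⊕0⊕0⊕1⊕1⊕0 = 0
Parity bit = 0 (so all 20 bits XOR to 0).

11110000010001001100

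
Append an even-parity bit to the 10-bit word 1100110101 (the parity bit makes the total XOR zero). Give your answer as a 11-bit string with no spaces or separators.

11001101010

XOR of the 10 data bits: 1⊕1⊕0⊕0⊕1⊕1⊕0⊕1⊕0⊕1 = 0
Parity bit = 0 (so all 11 bits XOR to 0).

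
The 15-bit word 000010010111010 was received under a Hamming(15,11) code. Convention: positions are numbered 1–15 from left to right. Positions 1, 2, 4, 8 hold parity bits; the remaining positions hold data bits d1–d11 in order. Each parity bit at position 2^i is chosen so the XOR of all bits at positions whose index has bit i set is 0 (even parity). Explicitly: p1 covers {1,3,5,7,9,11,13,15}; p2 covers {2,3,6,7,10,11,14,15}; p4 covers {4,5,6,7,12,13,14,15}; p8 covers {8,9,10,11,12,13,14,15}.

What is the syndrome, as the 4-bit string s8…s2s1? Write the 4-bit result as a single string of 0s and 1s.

s1 (pos 1,3,5,7,9,11,13,15): 0⊕0⊕1⊕0⊕0⊕1⊕0⊕0 = 0
s2 (pos 2,3,6,7,10,11,14,15): 0⊕0⊕0⊕0⊕1⊕1⊕1⊕0 = 1
s4 (pos 4,5,6,7,12,13,14,15): 0⊕1⊕0⊕0⊕1⊕0⊕1⊕0 = 1
s8 (pos 8,9,10,11,12,13,14,15): 1⊕0⊕1⊕1⊕1⊕0⊕1⊕0 = 1
Syndrome s8…s1 = 1110 → error at position 14.

1110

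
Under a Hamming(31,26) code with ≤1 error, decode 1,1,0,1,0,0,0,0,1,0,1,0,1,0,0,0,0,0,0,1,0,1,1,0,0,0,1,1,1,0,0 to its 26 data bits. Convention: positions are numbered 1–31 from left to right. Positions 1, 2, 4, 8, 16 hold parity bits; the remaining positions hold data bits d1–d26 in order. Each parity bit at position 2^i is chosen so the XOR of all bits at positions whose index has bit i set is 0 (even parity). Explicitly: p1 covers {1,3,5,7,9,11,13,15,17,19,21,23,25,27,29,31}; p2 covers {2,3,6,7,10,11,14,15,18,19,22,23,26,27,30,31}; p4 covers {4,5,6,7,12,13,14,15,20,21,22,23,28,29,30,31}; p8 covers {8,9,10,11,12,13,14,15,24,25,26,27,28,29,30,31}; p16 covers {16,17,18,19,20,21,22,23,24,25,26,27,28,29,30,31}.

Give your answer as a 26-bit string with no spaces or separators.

s1 (pos 1,3,5,7,9,11,13,15,17,19,21,23,25,27,29,31): 1⊕0⊕0⊕0⊕1⊕1⊕1⊕0⊕0⊕0⊕0⊕1⊕0⊕1⊕1⊕0 = 1
s2 (pos 2,3,6,7,10,11,14,15,18,19,22,23,26,27,30,31): 1⊕0⊕0⊕0⊕0⊕1⊕0⊕0⊕0⊕0⊕1⊕1⊕0⊕1⊕0⊕0 = 1
s4 (pos 4,5,6,7,12,13,14,15,20,21,22,23,28,29,30,31): 1⊕0⊕0⊕0⊕0⊕1⊕0⊕0⊕1⊕0⊕1⊕1⊕1⊕1⊕0⊕0 = 1
s8 (pos 8,9,10,11,12,13,14,15,24,25,26,27,28,29,30,31): 0⊕1⊕0⊕1⊕0⊕1⊕0⊕0⊕0⊕0⊕0⊕1⊕1⊕1⊕0⊕0 = 0
s16 (pos 16,17,18,19,20,21,22,23,24,25,26,27,28,29,30,31): 0⊕0⊕0⊕0⊕1⊕0⊕1⊕1⊕0⊕0⊕0⊕1⊕1⊕1⊕0⊕0 = 0
Syndrome s16…s1 = 00111 → error at position 7.
Flip position 7: 1101000010101000000101100011100 → 1101001010101000000101100011100
Read data bits from positions 3,5,6,7,9,10,11,12,13,14,15,17,18,19,20,21,22,23,24,25,26,27,28,29,30,31: 00011010100000101100011100

00011010100000101100011100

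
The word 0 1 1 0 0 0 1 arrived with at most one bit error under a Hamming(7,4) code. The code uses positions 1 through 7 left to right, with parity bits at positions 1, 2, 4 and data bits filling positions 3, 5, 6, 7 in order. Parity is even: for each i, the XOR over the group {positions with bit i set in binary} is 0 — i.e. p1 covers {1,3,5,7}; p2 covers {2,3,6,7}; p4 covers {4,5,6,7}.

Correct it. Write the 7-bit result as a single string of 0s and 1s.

s1 (pos 1,3,5,7): 0⊕1⊕0⊕1 = 0
s2 (pos 2,3,6,7): 1⊕1⊕0⊕1 = 1
s4 (pos 4,5,6,7): 0⊕0⊕0⊕1 = 1
Syndrome s4…s1 = 110 → error at position 6.
Flip position 6: 0110001 → 0110011

0110011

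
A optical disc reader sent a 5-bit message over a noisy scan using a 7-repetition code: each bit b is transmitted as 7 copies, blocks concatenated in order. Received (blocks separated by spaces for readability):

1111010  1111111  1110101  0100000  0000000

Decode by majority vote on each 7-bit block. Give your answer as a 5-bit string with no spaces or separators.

Block 1 (1111010): 5 ones → 1
Block 2 (1111111): 7 ones → 1
Block 3 (1110101): 5 ones → 1
Block 4 (0100000): 1 one → 0
Block 5 (0000000): 0 ones → 0

11100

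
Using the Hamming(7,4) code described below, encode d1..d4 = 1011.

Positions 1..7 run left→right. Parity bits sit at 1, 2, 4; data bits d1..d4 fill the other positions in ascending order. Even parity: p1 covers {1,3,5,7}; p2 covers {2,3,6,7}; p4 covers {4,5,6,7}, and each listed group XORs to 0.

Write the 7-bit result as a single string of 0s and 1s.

Place data at non-parity positions: p1 p2 1 p4 0 1 1
p1 (pos 1,3,5,7): XOR of data positions = 1⊕0⊕1 = 0
p2 (pos 2,3,6,7): XOR of data positions = 1⊕1⊕1 = 1
p4 (pos 4,5,6,7): XOR of data positions = 0⊕1⊕1 = 0
Codeword: 0110011

0110011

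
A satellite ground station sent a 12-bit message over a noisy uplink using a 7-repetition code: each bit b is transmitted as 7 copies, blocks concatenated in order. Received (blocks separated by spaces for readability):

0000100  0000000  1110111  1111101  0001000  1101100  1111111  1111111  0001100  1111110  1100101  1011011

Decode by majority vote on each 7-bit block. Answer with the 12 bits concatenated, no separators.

001101110111

Block 1 (0000100): 1 one → 0
Block 2 (0000000): 0 ones → 0
Block 3 (1110111): 6 ones → 1
Block 4 (1111101): 6 ones → 1
Block 5 (0001000): 1 one → 0
Block 6 (1101100): 4 ones → 1
Block 7 (1111111): 7 ones → 1
Block 8 (1111111): 7 ones → 1
Block 9 (0001100): 2 ones → 0
Block 10 (1111110): 6 ones → 1
Block 11 (1100101): 4 ones → 1
Block 12 (1011011): 5 ones → 1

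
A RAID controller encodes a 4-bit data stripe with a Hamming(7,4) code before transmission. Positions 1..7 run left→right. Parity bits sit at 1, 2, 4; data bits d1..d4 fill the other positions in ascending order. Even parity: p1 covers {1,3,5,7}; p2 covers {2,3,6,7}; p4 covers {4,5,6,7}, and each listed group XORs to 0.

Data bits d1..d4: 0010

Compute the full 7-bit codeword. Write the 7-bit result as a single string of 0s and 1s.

0101010

Place data at non-parity positions: p1 p2 0 p4 0 1 0
p1 (pos 1,3,5,7): XOR of data positions = 0⊕0⊕0 = 0
p2 (pos 2,3,6,7): XOR of data positions = 0⊕1⊕0 = 1
p4 (pos 4,5,6,7): XOR of data positions = 0⊕1⊕0 = 1
Codeword: 0101010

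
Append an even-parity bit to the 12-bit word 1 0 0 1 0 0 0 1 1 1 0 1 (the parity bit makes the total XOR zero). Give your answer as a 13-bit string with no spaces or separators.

1001000111010

XOR of the 12 data bits: 1⊕0⊕0⊕1⊕0⊕0⊕0⊕1⊕1⊕1⊕0⊕1 = 0
Parity bit = 0 (so all 13 bits XOR to 0).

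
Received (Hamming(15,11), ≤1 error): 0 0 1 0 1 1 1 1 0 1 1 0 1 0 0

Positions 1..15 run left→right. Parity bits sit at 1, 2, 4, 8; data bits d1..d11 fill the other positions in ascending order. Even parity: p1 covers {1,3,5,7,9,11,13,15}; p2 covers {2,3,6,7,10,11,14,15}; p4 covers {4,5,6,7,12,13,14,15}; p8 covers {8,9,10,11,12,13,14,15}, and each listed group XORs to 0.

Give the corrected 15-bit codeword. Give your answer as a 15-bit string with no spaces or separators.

000011110110100

s1 (pos 1,3,5,7,9,11,13,15): 0⊕1⊕1⊕1⊕0⊕1⊕1⊕0 = 1
s2 (pos 2,3,6,7,10,11,14,15): 0⊕1⊕1⊕1⊕1⊕1⊕0⊕0 = 1
s4 (pos 4,5,6,7,12,13,14,15): 0⊕1⊕1⊕1⊕0⊕1⊕0⊕0 = 0
s8 (pos 8,9,10,11,12,13,14,15): 1⊕0⊕1⊕1⊕0⊕1⊕0⊕0 = 0
Syndrome s8…s1 = 0011 → error at position 3.
Flip position 3: 001011110110100 → 000011110110100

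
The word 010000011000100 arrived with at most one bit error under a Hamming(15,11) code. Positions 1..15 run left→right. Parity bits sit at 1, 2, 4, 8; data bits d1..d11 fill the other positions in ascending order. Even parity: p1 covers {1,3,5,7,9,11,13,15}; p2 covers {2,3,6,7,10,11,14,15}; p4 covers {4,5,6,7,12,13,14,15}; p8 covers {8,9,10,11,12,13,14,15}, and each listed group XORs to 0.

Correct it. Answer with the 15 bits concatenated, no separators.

s1 (pos 1,3,5,7,9,11,13,15): 0⊕0⊕0⊕0⊕1⊕0⊕1⊕0 = 0
s2 (pos 2,3,6,7,10,11,14,15): 1⊕0⊕0⊕0⊕0⊕0⊕0⊕0 = 1
s4 (pos 4,5,6,7,12,13,14,15): 0⊕0⊕0⊕0⊕0⊕1⊕0⊕0 = 1
s8 (pos 8,9,10,11,12,13,14,15): 1⊕1⊕0⊕0⊕0⊕1⊕0⊕0 = 1
Syndrome s8…s1 = 1110 → error at position 14.
Flip position 14: 010000011000100 → 010000011000110

010000011000110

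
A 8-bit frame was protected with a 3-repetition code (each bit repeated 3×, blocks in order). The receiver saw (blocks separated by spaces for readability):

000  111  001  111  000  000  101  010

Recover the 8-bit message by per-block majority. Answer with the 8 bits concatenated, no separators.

01010010

Block 1 (000): 0 ones → 0
Block 2 (111): 3 ones → 1
Block 3 (001): 1 one → 0
Block 4 (111): 3 ones → 1
Block 5 (000): 0 ones → 0
Block 6 (000): 0 ones → 0
Block 7 (101): 2 ones → 1
Block 8 (010): 1 one → 0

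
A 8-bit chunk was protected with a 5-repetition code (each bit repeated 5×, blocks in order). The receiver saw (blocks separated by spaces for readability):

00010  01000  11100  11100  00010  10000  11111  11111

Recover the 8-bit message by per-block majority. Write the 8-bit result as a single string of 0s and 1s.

00110011

Block 1 (00010): 1 one → 0
Block 2 (01000): 1 one → 0
Block 3 (11100): 3 ones → 1
Block 4 (11100): 3 ones → 1
Block 5 (00010): 1 one → 0
Block 6 (10000): 1 one → 0
Block 7 (11111): 5 ones → 1
Block 8 (11111): 5 ones → 1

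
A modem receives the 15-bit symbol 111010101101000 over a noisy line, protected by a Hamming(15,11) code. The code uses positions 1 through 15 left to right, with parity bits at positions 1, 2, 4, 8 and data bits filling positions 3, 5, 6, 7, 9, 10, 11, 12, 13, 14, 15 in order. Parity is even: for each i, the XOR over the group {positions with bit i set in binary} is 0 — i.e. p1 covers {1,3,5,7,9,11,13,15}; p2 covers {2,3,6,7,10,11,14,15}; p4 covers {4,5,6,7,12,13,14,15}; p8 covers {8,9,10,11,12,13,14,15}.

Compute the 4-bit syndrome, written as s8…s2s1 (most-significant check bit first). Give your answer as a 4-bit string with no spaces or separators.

1101

s1 (pos 1,3,5,7,9,11,13,15): 1⊕1⊕1⊕1⊕1⊕0⊕0⊕0 = 1
s2 (pos 2,3,6,7,10,11,14,15): 1⊕1⊕0⊕1⊕1⊕0⊕0⊕0 = 0
s4 (pos 4,5,6,7,12,13,14,15): 0⊕1⊕0⊕1⊕1⊕0⊕0⊕0 = 1
s8 (pos 8,9,10,11,12,13,14,15): 0⊕1⊕1⊕0⊕1⊕0⊕0⊕0 = 1
Syndrome s8…s1 = 1101 → error at position 13.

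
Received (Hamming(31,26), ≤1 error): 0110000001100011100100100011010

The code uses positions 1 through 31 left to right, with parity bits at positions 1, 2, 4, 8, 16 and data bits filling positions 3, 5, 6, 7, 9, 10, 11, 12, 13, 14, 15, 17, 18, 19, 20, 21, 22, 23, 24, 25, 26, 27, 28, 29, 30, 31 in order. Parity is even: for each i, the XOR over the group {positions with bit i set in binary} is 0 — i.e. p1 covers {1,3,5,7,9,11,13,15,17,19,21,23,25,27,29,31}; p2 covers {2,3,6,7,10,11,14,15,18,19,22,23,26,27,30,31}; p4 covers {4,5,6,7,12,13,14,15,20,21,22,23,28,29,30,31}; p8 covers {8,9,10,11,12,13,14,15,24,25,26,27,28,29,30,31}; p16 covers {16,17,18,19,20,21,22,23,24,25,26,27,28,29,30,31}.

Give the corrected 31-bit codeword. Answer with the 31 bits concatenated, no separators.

0110000001100011100000100011010

s1 (pos 1,3,5,7,9,11,13,15,17,19,21,23,25,27,29,31): 0⊕1⊕0⊕0⊕0⊕1⊕0⊕1⊕1⊕0⊕0⊕1⊕0⊕1⊕0⊕0 = 0
s2 (pos 2,3,6,7,10,11,14,15,18,19,22,23,26,27,30,31): 1⊕1⊕0⊕0⊕1⊕1⊕0⊕1⊕0⊕0⊕0⊕1⊕0⊕1⊕1⊕0 = 0
s4 (pos 4,5,6,7,12,13,14,15,20,21,22,23,28,29,30,31): 0⊕0⊕0⊕0⊕0⊕0⊕0⊕1⊕1⊕0⊕0⊕1⊕1⊕0⊕1⊕0 = 1
s8 (pos 8,9,10,11,12,13,14,15,24,25,26,27,28,29,30,31): 0⊕0⊕1⊕1⊕0⊕0⊕0⊕1⊕0⊕0⊕0⊕1⊕1⊕0⊕1⊕0 = 0
s16 (pos 16,17,18,19,20,21,22,23,24,25,26,27,28,29,30,31): 1⊕1⊕0⊕0⊕1⊕0⊕0⊕1⊕0⊕0⊕0⊕1⊕1⊕0⊕1⊕0 = 1
Syndrome s16…s1 = 10100 → error at position 20.
Flip position 20: 0110000001100011100100100011010 → 0110000001100011100000100011010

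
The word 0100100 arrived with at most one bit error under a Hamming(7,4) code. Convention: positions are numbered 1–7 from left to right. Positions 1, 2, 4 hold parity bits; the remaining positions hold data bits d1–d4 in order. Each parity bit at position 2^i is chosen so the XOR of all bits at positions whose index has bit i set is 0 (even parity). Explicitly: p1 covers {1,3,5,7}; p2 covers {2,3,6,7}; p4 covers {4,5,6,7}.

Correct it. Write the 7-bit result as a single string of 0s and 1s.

0100101

s1 (pos 1,3,5,7): 0⊕0⊕1⊕0 = 1
s2 (pos 2,3,6,7): 1⊕0⊕0⊕0 = 1
s4 (pos 4,5,6,7): 0⊕1⊕0⊕0 = 1
Syndrome s4…s1 = 111 → error at position 7.
Flip position 7: 0100100 → 0100101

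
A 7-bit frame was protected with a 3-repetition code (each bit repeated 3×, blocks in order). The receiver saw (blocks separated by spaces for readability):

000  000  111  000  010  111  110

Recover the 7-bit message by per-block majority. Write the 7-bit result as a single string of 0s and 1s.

Block 1 (000): 0 ones → 0
Block 2 (000): 0 ones → 0
Block 3 (111): 3 ones → 1
Block 4 (000): 0 ones → 0
Block 5 (010): 1 one → 0
Block 6 (111): 3 ones → 1
Block 7 (110): 2 ones → 1

0010011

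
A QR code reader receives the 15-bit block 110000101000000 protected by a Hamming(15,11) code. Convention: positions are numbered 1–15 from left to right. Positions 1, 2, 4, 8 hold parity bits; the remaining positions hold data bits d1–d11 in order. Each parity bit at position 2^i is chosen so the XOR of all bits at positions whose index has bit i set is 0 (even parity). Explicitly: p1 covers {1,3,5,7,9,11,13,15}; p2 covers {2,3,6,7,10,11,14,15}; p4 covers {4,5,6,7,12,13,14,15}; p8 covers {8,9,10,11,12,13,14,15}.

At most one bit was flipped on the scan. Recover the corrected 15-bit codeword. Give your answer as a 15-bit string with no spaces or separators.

s1 (pos 1,3,5,7,9,11,13,15): 1⊕0⊕0⊕1⊕1⊕0⊕0⊕0 = 1
s2 (pos 2,3,6,7,10,11,14,15): 1⊕0⊕0⊕1⊕0⊕0⊕0⊕0 = 0
s4 (pos 4,5,6,7,12,13,14,15): 0⊕0⊕0⊕1⊕0⊕0⊕0⊕0 = 1
s8 (pos 8,9,10,11,12,13,14,15): 0⊕1⊕0⊕0⊕0⊕0⊕0⊕0 = 1
Syndrome s8…s1 = 1101 → error at position 13.
Flip position 13: 110000101000000 → 110000101000100

110000101000100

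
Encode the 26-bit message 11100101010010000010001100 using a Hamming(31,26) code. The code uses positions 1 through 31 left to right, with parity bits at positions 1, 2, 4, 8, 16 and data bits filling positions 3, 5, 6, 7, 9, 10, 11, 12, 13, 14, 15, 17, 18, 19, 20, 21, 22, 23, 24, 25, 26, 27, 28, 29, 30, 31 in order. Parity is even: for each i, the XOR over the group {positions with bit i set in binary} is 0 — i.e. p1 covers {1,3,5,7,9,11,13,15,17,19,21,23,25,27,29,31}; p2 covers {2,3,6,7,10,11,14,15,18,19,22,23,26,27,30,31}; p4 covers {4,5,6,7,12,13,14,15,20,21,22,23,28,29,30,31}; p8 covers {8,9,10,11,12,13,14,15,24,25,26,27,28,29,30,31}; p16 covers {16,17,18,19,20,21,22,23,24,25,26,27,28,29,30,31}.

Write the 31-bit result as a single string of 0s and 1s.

1110110001010100010000010001100

Place data at non-parity positions: p1 p2 1 p4 1 1 0 p8 0 1 0 1 0 1 0 p16 0 1 0 0 0 0 0 1 0 0 0 1 1 0 0
p1 (pos 1,3,5,7,9,11,13,15,17,19,21,23,25,27,29,31): XOR of data positions = 1⊕1⊕0⊕0⊕0⊕0⊕0⊕0⊕0⊕0⊕0⊕0⊕0⊕1⊕0 = 1
p2 (pos 2,3,6,7,10,11,14,15,18,19,22,23,26,27,30,31): XOR of data positions = 1⊕1⊕0⊕1⊕0⊕1⊕0⊕1⊕0⊕0⊕0⊕0⊕0⊕0⊕0 = 1
p4 (pos 4,5,6,7,12,13,14,15,20,21,22,23,28,29,30,31): XOR of data positions = 1⊕1⊕0⊕1⊕0⊕1⊕0⊕0⊕0⊕0⊕0⊕1⊕1⊕0⊕0 = 0
p8 (pos 8,9,10,11,12,13,14,15,24,25,26,27,28,29,30,31): XOR of data positions = 0⊕1⊕0⊕1⊕0⊕1⊕0⊕1⊕0⊕0⊕0⊕1⊕1⊕0⊕0 = 0
p16 (pos 16,17,18,19,20,21,22,23,24,25,26,27,28,29,30,31): XOR of data positions = 0⊕1⊕0⊕0⊕0⊕0⊕0⊕1⊕0⊕0⊕0⊕1⊕1⊕0⊕0 = 0
Codeword: 1110110001010100010000010001100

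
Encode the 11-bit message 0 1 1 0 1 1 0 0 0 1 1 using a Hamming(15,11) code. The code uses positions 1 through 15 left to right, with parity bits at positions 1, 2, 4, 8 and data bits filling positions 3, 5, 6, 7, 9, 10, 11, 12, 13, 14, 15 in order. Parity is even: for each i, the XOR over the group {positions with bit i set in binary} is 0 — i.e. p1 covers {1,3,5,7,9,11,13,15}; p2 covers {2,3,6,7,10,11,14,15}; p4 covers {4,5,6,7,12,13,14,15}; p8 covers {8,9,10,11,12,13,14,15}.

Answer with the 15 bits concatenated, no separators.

100011001100011

Place data at non-parity positions: p1 p2 0 p4 1 1 0 p8 1 1 0 0 0 1 1
p1 (pos 1,3,5,7,9,11,13,15): XOR of data positions = 0⊕1⊕0⊕1⊕0⊕0⊕1 = 1
p2 (pos 2,3,6,7,10,11,14,15): XOR of data positions = 0⊕1⊕0⊕1⊕0⊕1⊕1 = 0
p4 (pos 4,5,6,7,12,13,14,15): XOR of data positions = 1⊕1⊕0⊕0⊕0⊕1⊕1 = 0
p8 (pos 8,9,10,11,12,13,14,15): XOR of data positions = 1⊕1⊕0⊕0⊕0⊕1⊕1 = 0
Codeword: 100011001100011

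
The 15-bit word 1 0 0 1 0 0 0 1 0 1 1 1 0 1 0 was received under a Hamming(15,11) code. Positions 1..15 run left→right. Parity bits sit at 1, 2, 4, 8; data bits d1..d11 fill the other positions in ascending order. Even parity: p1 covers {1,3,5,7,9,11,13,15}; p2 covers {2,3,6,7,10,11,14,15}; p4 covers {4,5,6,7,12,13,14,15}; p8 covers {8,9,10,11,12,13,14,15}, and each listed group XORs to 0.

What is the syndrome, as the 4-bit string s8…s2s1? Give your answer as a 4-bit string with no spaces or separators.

1110

s1 (pos 1,3,5,7,9,11,13,15): 1⊕0⊕0⊕0⊕0⊕1⊕0⊕0 = 0
s2 (pos 2,3,6,7,10,11,14,15): 0⊕0⊕0⊕0⊕1⊕1⊕1⊕0 = 1
s4 (pos 4,5,6,7,12,13,14,15): 1⊕0⊕0⊕0⊕1⊕0⊕1⊕0 = 1
s8 (pos 8,9,10,11,12,13,14,15): 1⊕0⊕1⊕1⊕1⊕0⊕1⊕0 = 1
Syndrome s8…s1 = 1110 → error at position 14.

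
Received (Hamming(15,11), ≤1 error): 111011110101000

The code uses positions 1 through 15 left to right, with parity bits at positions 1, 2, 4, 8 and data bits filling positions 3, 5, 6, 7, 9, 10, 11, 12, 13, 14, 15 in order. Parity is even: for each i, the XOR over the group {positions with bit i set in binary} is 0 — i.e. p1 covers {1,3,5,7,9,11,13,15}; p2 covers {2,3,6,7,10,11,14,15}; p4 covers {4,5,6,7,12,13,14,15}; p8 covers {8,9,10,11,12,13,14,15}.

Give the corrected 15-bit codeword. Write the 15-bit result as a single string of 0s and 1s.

111011110001000

s1 (pos 1,3,5,7,9,11,13,15): 1⊕1⊕1⊕1⊕0⊕0⊕0⊕0 = 0
s2 (pos 2,3,6,7,10,11,14,15): 1⊕1⊕1⊕1⊕1⊕0⊕0⊕0 = 1
s4 (pos 4,5,6,7,12,13,14,15): 0⊕1⊕1⊕1⊕1⊕0⊕0⊕0 = 0
s8 (pos 8,9,10,11,12,13,14,15): 1⊕0⊕1⊕0⊕1⊕0⊕0⊕0 = 1
Syndrome s8…s1 = 1010 → error at position 10.
Flip position 10: 111011110101000 → 111011110001000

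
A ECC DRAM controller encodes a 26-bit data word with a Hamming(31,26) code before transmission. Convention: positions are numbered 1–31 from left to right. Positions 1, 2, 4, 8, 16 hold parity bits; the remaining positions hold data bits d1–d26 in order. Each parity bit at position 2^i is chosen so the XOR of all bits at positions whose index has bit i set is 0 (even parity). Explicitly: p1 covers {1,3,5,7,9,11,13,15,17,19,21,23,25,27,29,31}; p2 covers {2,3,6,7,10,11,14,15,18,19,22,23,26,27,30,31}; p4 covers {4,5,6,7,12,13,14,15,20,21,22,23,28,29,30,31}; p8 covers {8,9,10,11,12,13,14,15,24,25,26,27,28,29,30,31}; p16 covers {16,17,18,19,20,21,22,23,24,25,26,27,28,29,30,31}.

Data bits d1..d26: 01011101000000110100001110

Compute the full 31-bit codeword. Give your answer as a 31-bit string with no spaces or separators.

0001101011010000000110100001110

Place data at non-parity positions: p1 p2 0 p4 1 0 1 p8 1 1 0 1 0 0 0 p16 0 0 0 1 1 0 1 0 0 0 0 1 1 1 0
p1 (pos 1,3,5,7,9,11,13,15,17,19,21,23,25,27,29,31): XOR of data positions = 0⊕1⊕1⊕1⊕0⊕0⊕0⊕0⊕0⊕1⊕1⊕0⊕0⊕1⊕0 = 0
p2 (pos 2,3,6,7,10,11,14,15,18,19,22,23,26,27,30,31): XOR of data positions = 0⊕0⊕1⊕1⊕0⊕0⊕0⊕0⊕0⊕0⊕1⊕0⊕0⊕1⊕0 = 0
p4 (pos 4,5,6,7,12,13,14,15,20,21,22,23,28,29,30,31): XOR of data positions = 1⊕0⊕1⊕1⊕0⊕0⊕0⊕1⊕1⊕0⊕1⊕1⊕1⊕1⊕0 = 1
p8 (pos 8,9,10,11,12,13,14,15,24,25,26,27,28,29,30,31): XOR of data positions = 1⊕1⊕0⊕1⊕0⊕0⊕0⊕0⊕0⊕0⊕0⊕1⊕1⊕1⊕0 = 0
p16 (pos 16,17,18,19,20,21,22,23,24,25,26,27,28,29,30,31): XOR of data positions = 0⊕0⊕0⊕1⊕1⊕0⊕1⊕0⊕0⊕0⊕0⊕1⊕1⊕1⊕0 = 0
Codeword: 0001101011010000000110100001110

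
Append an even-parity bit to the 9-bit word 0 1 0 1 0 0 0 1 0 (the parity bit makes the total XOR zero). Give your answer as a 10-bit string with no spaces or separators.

0101000101

XOR of the 9 data bits: 0⊕1⊕0⊕1⊕0⊕0⊕0⊕1⊕0 = 1
Parity bit = 1 (so all 10 bits XOR to 0).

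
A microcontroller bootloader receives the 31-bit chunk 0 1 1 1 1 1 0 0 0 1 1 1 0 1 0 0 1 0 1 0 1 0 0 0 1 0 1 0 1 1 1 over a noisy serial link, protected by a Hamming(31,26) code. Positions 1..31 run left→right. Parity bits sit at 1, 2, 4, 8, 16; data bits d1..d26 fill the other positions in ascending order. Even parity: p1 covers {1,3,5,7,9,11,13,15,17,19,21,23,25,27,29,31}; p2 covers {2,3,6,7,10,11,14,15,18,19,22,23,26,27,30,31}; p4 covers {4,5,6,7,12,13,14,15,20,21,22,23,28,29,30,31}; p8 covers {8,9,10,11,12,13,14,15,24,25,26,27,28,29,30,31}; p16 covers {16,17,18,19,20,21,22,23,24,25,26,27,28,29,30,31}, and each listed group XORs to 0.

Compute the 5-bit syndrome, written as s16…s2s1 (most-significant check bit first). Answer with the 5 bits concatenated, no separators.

s1 (pos 1,3,5,7,9,11,13,15,17,19,21,23,25,27,29,31): 0⊕1⊕1⊕0⊕0⊕1⊕0⊕0⊕1⊕1⊕1⊕0⊕1⊕1⊕1⊕1 = 0
s2 (pos 2,3,6,7,10,11,14,15,18,19,22,23,26,27,30,31): 1⊕1⊕1⊕0⊕1⊕1⊕1⊕0⊕0⊕1⊕0⊕0⊕0⊕1⊕1⊕1 = 0
s4 (pos 4,5,6,7,12,13,14,15,20,21,22,23,28,29,30,31): 1⊕1⊕1⊕0⊕1⊕0⊕1⊕0⊕0⊕1⊕0⊕0⊕0⊕1⊕1⊕1 = 1
s8 (pos 8,9,10,11,12,13,14,15,24,25,26,27,28,29,30,31): 0⊕0⊕1⊕1⊕1⊕0⊕1⊕0⊕0⊕1⊕0⊕1⊕0⊕1⊕1⊕1 = 1
s16 (pos 16,17,18,19,20,21,22,23,24,25,26,27,28,29,30,31): 0⊕1⊕0⊕1⊕0⊕1⊕0⊕0⊕0⊕1⊕0⊕1⊕0⊕1⊕1⊕1 = 0
Syndrome s16…s1 = 01100 → error at position 12.

01100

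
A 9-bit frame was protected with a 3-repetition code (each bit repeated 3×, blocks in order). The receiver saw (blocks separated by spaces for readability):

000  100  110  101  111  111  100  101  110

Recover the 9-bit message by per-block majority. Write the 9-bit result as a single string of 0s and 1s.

001111011

Block 1 (000): 0 ones → 0
Block 2 (100): 1 one → 0
Block 3 (110): 2 ones → 1
Block 4 (101): 2 ones → 1
Block 5 (111): 3 ones → 1
Block 6 (111): 3 ones → 1
Block 7 (100): 1 one → 0
Block 8 (101): 2 ones → 1
Block 9 (110): 2 ones → 1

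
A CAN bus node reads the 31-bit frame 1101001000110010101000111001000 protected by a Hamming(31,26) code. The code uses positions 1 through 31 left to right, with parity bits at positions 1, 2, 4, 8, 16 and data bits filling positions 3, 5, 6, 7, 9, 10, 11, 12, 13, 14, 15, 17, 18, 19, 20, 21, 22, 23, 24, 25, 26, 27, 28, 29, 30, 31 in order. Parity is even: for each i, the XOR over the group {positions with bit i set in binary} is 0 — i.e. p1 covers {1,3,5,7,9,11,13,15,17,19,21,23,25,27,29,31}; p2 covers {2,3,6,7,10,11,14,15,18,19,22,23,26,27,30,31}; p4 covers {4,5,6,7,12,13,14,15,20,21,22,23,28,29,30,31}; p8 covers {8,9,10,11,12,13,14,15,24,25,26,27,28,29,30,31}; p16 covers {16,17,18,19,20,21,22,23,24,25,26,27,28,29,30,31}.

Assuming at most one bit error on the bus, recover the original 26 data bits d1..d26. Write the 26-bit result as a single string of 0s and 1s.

s1 (pos 1,3,5,7,9,11,13,15,17,19,21,23,25,27,29,31): 1⊕0⊕0⊕1⊕0⊕1⊕0⊕1⊕1⊕1⊕0⊕1⊕1⊕0⊕0⊕0 = 0
s2 (pos 2,3,6,7,10,11,14,15,18,19,22,23,26,27,30,31): 1⊕0⊕0⊕1⊕0⊕1⊕0⊕1⊕0⊕1⊕0⊕1⊕0⊕0⊕0⊕0 = 0
s4 (pos 4,5,6,7,12,13,14,15,20,21,22,23,28,29,30,31): 1⊕0⊕0⊕1⊕1⊕0⊕0⊕1⊕0⊕0⊕0⊕1⊕1⊕0⊕0⊕0 = 0
s8 (pos 8,9,10,11,12,13,14,15,24,25,26,27,28,29,30,31): 0⊕0⊕0⊕1⊕1⊕0⊕0⊕1⊕1⊕1⊕0⊕0⊕1⊕0⊕0⊕0 = 0
s16 (pos 16,17,18,19,20,21,22,23,24,25,26,27,28,29,30,31): 0⊕1⊕0⊕1⊕0⊕0⊕0⊕1⊕1⊕1⊕0⊕0⊕1⊕0⊕0⊕0 = 0
Syndrome s16…s1 = 00000 → no error.
Read data bits from positions 3,5,6,7,9,10,11,12,13,14,15,17,18,19,20,21,22,23,24,25,26,27,28,29,30,31: 00010011001101000111001000

00010011001101000111001000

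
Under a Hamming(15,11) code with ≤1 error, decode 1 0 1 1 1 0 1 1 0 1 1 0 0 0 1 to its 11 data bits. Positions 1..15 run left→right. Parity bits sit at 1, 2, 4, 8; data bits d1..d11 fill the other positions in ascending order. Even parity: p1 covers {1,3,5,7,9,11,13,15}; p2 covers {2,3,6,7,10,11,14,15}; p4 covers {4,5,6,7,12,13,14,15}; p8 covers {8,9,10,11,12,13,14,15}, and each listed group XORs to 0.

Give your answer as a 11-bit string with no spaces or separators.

s1 (pos 1,3,5,7,9,11,13,15): 1⊕1⊕1⊕1⊕0⊕1⊕0⊕1 = 0
s2 (pos 2,3,6,7,10,11,14,15): 0⊕1⊕0⊕1⊕1⊕1⊕0⊕1 = 1
s4 (pos 4,5,6,7,12,13,14,15): 1⊕1⊕0⊕1⊕0⊕0⊕0⊕1 = 0
s8 (pos 8,9,10,11,12,13,14,15): 1⊕0⊕1⊕1⊕0⊕0⊕0⊕1 = 0
Syndrome s8…s1 = 0010 → error at position 2.
Flip position 2: 101110110110001 → 111110110110001
Read data bits from positions 3,5,6,7,9,10,11,12,13,14,15: 11010110001

11010110001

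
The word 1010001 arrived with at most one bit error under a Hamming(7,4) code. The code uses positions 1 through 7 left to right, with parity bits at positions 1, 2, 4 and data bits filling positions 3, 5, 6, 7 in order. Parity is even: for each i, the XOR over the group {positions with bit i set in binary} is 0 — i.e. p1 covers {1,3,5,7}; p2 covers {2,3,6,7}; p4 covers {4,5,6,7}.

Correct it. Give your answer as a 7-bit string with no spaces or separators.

s1 (pos 1,3,5,7): 1⊕1⊕0⊕1 = 1
s2 (pos 2,3,6,7): 0⊕1⊕0⊕1 = 0
s4 (pos 4,5,6,7): 0⊕0⊕0⊕1 = 1
Syndrome s4…s1 = 101 → error at position 5.
Flip position 5: 1010001 → 1010101

1010101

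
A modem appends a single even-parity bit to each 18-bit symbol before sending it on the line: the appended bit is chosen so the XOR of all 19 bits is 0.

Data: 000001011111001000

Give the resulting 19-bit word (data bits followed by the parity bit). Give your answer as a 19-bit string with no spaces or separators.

0000010111110010001

XOR of the 18 data bits: 0⊕0⊕0⊕0⊕0⊕1⊕0⊕1⊕1⊕1⊕1⊕1⊕0⊕0⊕1⊕0⊕0⊕0 = 1
Parity bit = 1 (so all 19 bits XOR to 0).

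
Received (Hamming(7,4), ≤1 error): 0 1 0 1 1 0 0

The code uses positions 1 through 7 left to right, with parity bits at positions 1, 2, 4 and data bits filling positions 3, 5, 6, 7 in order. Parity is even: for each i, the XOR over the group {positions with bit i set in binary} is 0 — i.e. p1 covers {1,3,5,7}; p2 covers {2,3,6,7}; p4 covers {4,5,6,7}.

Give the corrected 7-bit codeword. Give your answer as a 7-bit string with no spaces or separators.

s1 (pos 1,3,5,7): 0⊕0⊕1⊕0 = 1
s2 (pos 2,3,6,7): 1⊕0⊕0⊕0 = 1
s4 (pos 4,5,6,7): 1⊕1⊕0⊕0 = 0
Syndrome s4…s1 = 011 → error at position 3.
Flip position 3: 0101100 → 0111100

0111100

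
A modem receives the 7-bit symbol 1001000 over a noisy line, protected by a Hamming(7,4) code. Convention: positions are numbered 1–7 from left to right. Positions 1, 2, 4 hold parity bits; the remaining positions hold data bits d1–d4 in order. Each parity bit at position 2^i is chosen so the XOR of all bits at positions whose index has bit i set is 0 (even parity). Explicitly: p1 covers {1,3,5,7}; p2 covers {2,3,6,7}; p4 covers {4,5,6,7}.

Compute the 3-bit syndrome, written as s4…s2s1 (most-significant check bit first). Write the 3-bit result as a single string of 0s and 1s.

s1 (pos 1,3,5,7): 1⊕0⊕0⊕0 = 1
s2 (pos 2,3,6,7): 0⊕0⊕0⊕0 = 0
s4 (pos 4,5,6,7): 1⊕0⊕0⊕0 = 1
Syndrome s4…s1 = 101 → error at position 5.

101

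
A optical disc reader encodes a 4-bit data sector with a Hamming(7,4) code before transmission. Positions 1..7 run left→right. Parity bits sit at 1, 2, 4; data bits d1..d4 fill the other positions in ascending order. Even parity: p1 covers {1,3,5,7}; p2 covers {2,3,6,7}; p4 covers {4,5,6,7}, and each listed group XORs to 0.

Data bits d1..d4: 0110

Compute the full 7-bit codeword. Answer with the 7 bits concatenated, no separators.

Place data at non-parity positions: p1 p2 0 p4 1 1 0
p1 (pos 1,3,5,7): XOR of data positions = 0⊕1⊕0 = 1
p2 (pos 2,3,6,7): XOR of data positions = 0⊕1⊕0 = 1
p4 (pos 4,5,6,7): XOR of data positions = 1⊕1⊕0 = 0
Codeword: 1100110

1100110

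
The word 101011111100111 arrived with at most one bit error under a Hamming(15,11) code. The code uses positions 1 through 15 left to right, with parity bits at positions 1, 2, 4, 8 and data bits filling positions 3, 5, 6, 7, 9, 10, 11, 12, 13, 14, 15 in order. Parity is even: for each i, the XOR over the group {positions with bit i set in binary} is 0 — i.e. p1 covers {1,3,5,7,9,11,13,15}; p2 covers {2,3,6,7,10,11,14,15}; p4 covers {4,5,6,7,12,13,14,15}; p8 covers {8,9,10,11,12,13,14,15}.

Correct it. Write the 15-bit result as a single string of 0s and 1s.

001011111100111

s1 (pos 1,3,5,7,9,11,13,15): 1⊕1⊕1⊕1⊕1⊕0⊕1⊕1 = 1
s2 (pos 2,3,6,7,10,11,14,15): 0⊕1⊕1⊕1⊕1⊕0⊕1⊕1 = 0
s4 (pos 4,5,6,7,12,13,14,15): 0⊕1⊕1⊕1⊕0⊕1⊕1⊕1 = 0
s8 (pos 8,9,10,11,12,13,14,15): 1⊕1⊕1⊕0⊕0⊕1⊕1⊕1 = 0
Syndrome s8…s1 = 0001 → error at position 1.
Flip position 1: 101011111100111 → 001011111100111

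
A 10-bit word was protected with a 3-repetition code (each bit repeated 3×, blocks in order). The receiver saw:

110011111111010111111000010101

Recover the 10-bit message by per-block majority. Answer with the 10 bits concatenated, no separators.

Block 1 (110): 2 ones → 1
Block 2 (011): 2 ones → 1
Block 3 (111): 3 ones → 1
Block 4 (111): 3 ones → 1
Block 5 (010): 1 one → 0
Block 6 (111): 3 ones → 1
Block 7 (111): 3 ones → 1
Block 8 (000): 0 ones → 0
Block 9 (010): 1 one → 0
Block 10 (101): 2 ones → 1

1111011001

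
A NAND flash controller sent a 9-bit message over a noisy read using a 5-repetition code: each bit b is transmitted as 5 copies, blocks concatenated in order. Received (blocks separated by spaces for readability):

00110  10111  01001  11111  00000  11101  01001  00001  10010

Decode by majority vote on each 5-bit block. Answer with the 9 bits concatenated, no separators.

Block 1 (00110): 2 ones → 0
Block 2 (10111): 4 ones → 1
Block 3 (01001): 2 ones → 0
Block 4 (11111): 5 ones → 1
Block 5 (00000): 0 ones → 0
Block 6 (11101): 4 ones → 1
Block 7 (01001): 2 ones → 0
Block 8 (00001): 1 one → 0
Block 9 (10010): 2 ones → 0

010101000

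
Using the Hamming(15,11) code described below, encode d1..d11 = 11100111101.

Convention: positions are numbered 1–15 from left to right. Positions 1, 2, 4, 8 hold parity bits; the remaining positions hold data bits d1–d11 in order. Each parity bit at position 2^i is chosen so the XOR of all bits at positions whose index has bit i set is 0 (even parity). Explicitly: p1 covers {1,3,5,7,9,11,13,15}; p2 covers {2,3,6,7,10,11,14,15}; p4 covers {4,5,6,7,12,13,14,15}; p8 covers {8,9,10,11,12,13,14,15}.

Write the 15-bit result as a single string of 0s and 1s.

111111010111101

Place data at non-parity positions: p1 p2 1 p4 1 1 0 p8 0 1 1 1 1 0 1
p1 (pos 1,3,5,7,9,11,13,15): XOR of data positions = 1⊕1⊕0⊕0⊕1⊕1⊕1 = 1
p2 (pos 2,3,6,7,10,11,14,15): XOR of data positions = 1⊕1⊕0⊕1⊕1⊕0⊕1 = 1
p4 (pos 4,5,6,7,12,13,14,15): XOR of data positions = 1⊕1⊕0⊕1⊕1⊕0⊕1 = 1
p8 (pos 8,9,10,11,12,13,14,15): XOR of data positions = 0⊕1⊕1⊕1⊕1⊕0⊕1 = 1
Codeword: 111111010111101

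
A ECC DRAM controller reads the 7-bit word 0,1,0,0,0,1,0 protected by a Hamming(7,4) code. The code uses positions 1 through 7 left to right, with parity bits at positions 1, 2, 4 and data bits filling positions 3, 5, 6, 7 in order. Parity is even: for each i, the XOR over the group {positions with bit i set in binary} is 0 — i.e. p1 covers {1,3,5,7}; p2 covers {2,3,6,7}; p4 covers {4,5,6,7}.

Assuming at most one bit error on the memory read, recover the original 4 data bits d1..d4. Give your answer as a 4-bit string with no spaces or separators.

s1 (pos 1,3,5,7): 0⊕0⊕0⊕0 = 0
s2 (pos 2,3,6,7): 1⊕0⊕1⊕0 = 0
s4 (pos 4,5,6,7): 0⊕0⊕1⊕0 = 1
Syndrome s4…s1 = 100 → error at position 4.
Flip position 4: 0100010 → 0101010
Read data bits from positions 3,5,6,7: 0010

0010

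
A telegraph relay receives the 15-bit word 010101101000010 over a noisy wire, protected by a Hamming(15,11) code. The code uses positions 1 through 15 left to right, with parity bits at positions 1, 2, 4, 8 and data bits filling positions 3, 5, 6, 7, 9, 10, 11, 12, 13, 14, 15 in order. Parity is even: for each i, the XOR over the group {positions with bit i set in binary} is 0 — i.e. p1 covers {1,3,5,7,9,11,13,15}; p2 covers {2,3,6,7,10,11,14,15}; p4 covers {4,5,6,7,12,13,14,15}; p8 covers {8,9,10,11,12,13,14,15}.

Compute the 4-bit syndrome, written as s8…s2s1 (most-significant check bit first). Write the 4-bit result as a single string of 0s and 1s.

0000

s1 (pos 1,3,5,7,9,11,13,15): 0⊕0⊕0⊕1⊕1⊕0⊕0⊕0 = 0
s2 (pos 2,3,6,7,10,11,14,15): 1⊕0⊕1⊕1⊕0⊕0⊕1⊕0 = 0
s4 (pos 4,5,6,7,12,13,14,15): 1⊕0⊕1⊕1⊕0⊕0⊕1⊕0 = 0
s8 (pos 8,9,10,11,12,13,14,15): 0⊕1⊕0⊕0⊕0⊕0⊕1⊕0 = 0
Syndrome s8…s1 = 0000 → no error.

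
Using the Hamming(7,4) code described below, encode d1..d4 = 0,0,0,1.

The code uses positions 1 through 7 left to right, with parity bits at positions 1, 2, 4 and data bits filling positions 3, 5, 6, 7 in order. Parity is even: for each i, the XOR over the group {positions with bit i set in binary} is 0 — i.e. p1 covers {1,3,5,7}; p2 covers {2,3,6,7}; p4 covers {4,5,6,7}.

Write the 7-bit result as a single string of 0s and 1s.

Place data at non-parity positions: p1 p2 0 p4 0 0 1
p1 (pos 1,3,5,7): XOR of data positions = 0⊕0⊕1 = 1
p2 (pos 2,3,6,7): XOR of data positions = 0⊕0⊕1 = 1
p4 (pos 4,5,6,7): XOR of data positions = 0⊕0⊕1 = 1
Codeword: 1101001

1101001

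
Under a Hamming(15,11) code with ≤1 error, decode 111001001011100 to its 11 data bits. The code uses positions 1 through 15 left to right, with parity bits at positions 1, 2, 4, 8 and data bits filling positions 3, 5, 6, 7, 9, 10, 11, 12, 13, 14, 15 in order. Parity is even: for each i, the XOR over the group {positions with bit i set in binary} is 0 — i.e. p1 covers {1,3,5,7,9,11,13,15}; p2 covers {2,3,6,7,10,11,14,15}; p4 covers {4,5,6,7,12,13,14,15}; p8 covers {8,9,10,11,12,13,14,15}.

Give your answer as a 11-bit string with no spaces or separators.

s1 (pos 1,3,5,7,9,11,13,15): 1⊕1⊕0⊕0⊕1⊕1⊕1⊕0 = 1
s2 (pos 2,3,6,7,10,11,14,15): 1⊕1⊕1⊕0⊕0⊕1⊕0⊕0 = 0
s4 (pos 4,5,6,7,12,13,14,15): 0⊕0⊕1⊕0⊕1⊕1⊕0⊕0 = 1
s8 (pos 8,9,10,11,12,13,14,15): 0⊕1⊕0⊕1⊕1⊕1⊕0⊕0 = 0
Syndrome s8…s1 = 0101 → error at position 5.
Flip position 5: 111001001011100 → 111011001011100
Read data bits from positions 3,5,6,7,9,10,11,12,13,14,15: 11101011100

11101011100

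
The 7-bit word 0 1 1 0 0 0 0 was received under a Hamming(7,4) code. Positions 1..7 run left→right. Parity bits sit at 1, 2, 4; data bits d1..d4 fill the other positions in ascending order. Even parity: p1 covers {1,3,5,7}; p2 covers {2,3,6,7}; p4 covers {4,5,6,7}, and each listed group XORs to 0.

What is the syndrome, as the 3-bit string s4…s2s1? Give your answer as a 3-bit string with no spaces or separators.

001

s1 (pos 1,3,5,7): 0⊕1⊕0⊕0 = 1
s2 (pos 2,3,6,7): 1⊕1⊕0⊕0 = 0
s4 (pos 4,5,6,7): 0⊕0⊕0⊕0 = 0
Syndrome s4…s1 = 001 → error at position 1.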